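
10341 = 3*3447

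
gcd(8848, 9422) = 14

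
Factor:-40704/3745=-2^8*3^1 *5^(-1 )*7^( - 1)*53^1 * 107^(  -  1 )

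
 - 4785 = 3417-8202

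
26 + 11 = 37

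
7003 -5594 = 1409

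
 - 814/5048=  - 1 + 2117/2524=-0.16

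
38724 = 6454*6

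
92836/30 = 46418/15= 3094.53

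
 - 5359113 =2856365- 8215478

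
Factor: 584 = 2^3 * 73^1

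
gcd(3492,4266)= 18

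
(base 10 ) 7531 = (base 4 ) 1311223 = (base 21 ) h1d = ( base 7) 30646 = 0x1d6b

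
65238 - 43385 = 21853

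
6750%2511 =1728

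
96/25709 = 96/25709 = 0.00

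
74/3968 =37/1984 = 0.02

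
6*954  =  5724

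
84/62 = 1 + 11/31 = 1.35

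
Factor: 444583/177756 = 2^( - 2 )*3^( - 1)*409^1*1087^1*14813^( - 1 ) 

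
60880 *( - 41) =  - 2496080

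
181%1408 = 181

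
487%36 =19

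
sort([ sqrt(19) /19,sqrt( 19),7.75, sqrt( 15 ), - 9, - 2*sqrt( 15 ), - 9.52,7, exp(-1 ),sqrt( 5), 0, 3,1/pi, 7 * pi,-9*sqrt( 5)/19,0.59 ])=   [ - 9.52,  -  9, - 2*sqrt(15 ), - 9*sqrt ( 5)/19,  0,sqrt( 19) /19,1/pi, exp( - 1 ), 0.59, sqrt( 5), 3 , sqrt( 15), sqrt(19),  7,7.75,7*pi] 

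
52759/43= 52759/43=1226.95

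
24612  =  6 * 4102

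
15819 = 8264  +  7555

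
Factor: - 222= - 2^1*3^1 * 37^1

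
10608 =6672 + 3936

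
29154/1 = 29154 = 29154.00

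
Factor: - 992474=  - 2^1*7^1*70891^1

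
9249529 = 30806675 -21557146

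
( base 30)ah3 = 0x2529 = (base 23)HME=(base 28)C3L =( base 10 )9513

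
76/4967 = 76/4967  =  0.02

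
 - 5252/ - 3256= 1 + 499/814= 1.61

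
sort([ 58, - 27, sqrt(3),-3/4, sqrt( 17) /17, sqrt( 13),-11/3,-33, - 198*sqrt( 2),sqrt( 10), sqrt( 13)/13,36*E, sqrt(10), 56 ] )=[ -198*sqrt(2),  -  33, - 27,  -  11/3,- 3/4, sqrt(17 )/17, sqrt( 13 ) /13,  sqrt(3), sqrt(10),sqrt(10 ), sqrt ( 13 ),56, 58,36*E ]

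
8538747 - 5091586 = 3447161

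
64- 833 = - 769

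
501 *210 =105210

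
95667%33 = 0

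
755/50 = 15  +  1/10 = 15.10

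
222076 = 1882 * 118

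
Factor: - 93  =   - 3^1*31^1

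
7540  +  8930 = 16470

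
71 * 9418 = 668678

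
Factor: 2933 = 7^1*419^1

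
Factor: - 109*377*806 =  - 2^1*13^2 * 29^1*31^1*109^1 = - 33120958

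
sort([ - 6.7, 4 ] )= [ - 6.7,4]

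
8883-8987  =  -104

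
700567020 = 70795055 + 629771965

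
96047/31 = 3098 + 9/31 = 3098.29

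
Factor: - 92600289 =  - 3^2 * 10288921^1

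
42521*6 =255126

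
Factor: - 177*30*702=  - 3727620 = -  2^2*3^5  *5^1*13^1*59^1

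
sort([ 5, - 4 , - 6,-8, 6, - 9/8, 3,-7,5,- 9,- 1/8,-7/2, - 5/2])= [ - 9, - 8, - 7, - 6, - 4, - 7/2, - 5/2,- 9/8,-1/8, 3, 5,5,  6 ] 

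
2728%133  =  68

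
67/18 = 3  +  13/18 = 3.72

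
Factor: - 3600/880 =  - 3^2  *5^1*11^( - 1) = - 45/11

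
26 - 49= - 23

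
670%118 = 80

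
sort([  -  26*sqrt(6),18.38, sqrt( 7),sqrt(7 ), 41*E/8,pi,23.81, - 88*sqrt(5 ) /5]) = [  -  26*sqrt( 6),-88*sqrt (5 ) /5,sqrt( 7), sqrt( 7), pi,  41  *E/8, 18.38,23.81]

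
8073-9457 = - 1384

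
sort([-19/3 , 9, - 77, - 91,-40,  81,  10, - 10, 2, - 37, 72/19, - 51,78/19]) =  [ - 91, - 77, - 51 , - 40, - 37,  -  10 , - 19/3 , 2, 72/19,  78/19,9,10,81]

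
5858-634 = 5224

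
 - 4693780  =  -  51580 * 91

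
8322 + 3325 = 11647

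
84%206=84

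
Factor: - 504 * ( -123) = 61992  =  2^3*3^3*7^1* 41^1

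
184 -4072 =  - 3888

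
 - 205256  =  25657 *( - 8) 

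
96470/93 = 1037 +29/93 = 1037.31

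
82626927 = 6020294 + 76606633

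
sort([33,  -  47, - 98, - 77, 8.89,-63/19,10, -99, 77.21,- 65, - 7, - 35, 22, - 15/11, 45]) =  [ - 99,-98, - 77, - 65, - 47, - 35,-7 , - 63/19,  -  15/11,  8.89, 10, 22, 33, 45, 77.21] 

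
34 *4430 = 150620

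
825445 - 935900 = -110455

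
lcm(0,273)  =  0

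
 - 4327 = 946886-951213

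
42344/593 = 71 + 241/593 = 71.41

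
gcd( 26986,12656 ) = 2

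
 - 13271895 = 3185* ( - 4167 )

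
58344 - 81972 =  - 23628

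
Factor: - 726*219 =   -  158994 = - 2^1*3^2* 11^2* 73^1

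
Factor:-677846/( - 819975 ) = 62/75=2^1*3^(-1 )*5^( - 2) * 31^1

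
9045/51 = 177 + 6/17=177.35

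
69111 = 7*9873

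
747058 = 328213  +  418845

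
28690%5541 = 985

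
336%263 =73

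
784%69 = 25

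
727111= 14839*49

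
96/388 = 24/97 =0.25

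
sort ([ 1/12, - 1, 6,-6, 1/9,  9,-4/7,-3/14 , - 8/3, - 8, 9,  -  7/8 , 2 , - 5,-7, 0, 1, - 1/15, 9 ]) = [-8, - 7, - 6,-5, - 8/3,  -  1 , - 7/8, - 4/7,-3/14,  -  1/15,0, 1/12 , 1/9, 1, 2,6, 9,9,9]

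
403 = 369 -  - 34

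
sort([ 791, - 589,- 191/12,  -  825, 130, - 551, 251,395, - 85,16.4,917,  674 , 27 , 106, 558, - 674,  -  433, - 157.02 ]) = [ - 825, - 674, - 589, - 551, -433, - 157.02, - 85, - 191/12,16.4,27 , 106,130, 251,395, 558,674,791,917 ] 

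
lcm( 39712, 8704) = 635392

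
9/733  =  9/733 = 0.01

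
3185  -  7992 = - 4807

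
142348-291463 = - 149115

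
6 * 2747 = 16482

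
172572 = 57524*3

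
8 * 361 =2888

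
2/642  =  1/321 = 0.00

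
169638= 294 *577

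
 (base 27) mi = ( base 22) 15i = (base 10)612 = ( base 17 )220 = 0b1001100100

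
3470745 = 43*80715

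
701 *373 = 261473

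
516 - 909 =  - 393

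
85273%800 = 473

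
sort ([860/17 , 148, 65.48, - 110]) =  [-110, 860/17, 65.48,148 ] 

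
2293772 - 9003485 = -6709713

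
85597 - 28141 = 57456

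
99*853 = 84447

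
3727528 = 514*7252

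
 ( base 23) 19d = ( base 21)1ee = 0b1011101101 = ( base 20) 1H9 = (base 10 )749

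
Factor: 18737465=5^1 * 43^1 *87151^1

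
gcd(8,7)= 1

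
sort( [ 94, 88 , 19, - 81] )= [ - 81, 19,  88, 94]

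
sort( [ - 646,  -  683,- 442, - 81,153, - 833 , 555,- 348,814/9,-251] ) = [ - 833, - 683, - 646, - 442,-348, - 251,-81,814/9, 153,555]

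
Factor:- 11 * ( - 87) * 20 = 2^2* 3^1*5^1*11^1*29^1 =19140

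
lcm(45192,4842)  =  135576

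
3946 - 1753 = 2193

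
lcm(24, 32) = 96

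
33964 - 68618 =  - 34654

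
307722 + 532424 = 840146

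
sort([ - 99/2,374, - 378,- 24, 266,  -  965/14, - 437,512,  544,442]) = [ - 437, - 378, - 965/14, -99/2, - 24,266,  374,442,512,544]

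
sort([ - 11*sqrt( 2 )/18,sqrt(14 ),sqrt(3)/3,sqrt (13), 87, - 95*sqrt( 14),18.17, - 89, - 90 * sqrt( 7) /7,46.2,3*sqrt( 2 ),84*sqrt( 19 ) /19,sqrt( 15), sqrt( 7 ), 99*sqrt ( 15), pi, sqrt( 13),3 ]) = [  -  95*sqrt( 14), - 89,-90*sqrt( 7) /7, - 11*sqrt ( 2 )/18, sqrt(3 )/3, sqrt(7),  3, pi, sqrt(13), sqrt( 13), sqrt( 14 ),  sqrt (15), 3*sqrt( 2 ), 18.17 , 84*sqrt( 19 )/19,46.2, 87,  99*sqrt (15) ]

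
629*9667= 6080543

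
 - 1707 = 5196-6903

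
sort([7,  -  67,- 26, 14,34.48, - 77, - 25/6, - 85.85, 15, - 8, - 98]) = [  -  98,-85.85, - 77,- 67, - 26, - 8,-25/6, 7, 14, 15, 34.48]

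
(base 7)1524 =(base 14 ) 314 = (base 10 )606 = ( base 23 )138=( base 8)1136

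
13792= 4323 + 9469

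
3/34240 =3/34240 = 0.00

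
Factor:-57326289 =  - 3^1*19108763^1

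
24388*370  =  9023560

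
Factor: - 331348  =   - 2^2*82837^1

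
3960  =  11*360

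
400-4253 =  - 3853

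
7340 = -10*( - 734)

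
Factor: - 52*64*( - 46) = 153088 =2^9*13^1*23^1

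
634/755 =634/755 =0.84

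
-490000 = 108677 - 598677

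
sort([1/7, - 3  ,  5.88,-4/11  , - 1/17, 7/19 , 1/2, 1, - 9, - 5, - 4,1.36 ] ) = [ - 9,  -  5,-4,-3, - 4/11 , - 1/17,1/7,7/19, 1/2,1 , 1.36 , 5.88] 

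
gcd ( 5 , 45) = 5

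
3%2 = 1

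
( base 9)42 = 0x26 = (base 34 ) 14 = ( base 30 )18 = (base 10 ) 38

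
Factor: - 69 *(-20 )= 1380 = 2^2*3^1*5^1*23^1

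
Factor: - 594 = -2^1* 3^3*11^1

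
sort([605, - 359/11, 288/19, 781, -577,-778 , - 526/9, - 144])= [ - 778, - 577, - 144,-526/9, - 359/11, 288/19,605,781 ] 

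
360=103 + 257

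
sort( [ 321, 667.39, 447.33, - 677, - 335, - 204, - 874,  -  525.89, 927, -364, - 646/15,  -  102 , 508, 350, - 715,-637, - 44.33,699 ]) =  [ - 874, - 715, - 677, - 637, - 525.89, -364 , - 335, -204 ,  -  102, - 44.33, -646/15, 321 , 350,447.33 , 508,667.39, 699, 927]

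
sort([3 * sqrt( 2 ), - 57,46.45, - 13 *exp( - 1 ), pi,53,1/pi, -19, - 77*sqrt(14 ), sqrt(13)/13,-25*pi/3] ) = [ - 77*sqrt( 14 ),  -  57, - 25*pi/3, - 19, - 13*exp( - 1),sqrt( 13 )/13,1/pi,pi, 3*sqrt(2),46.45,53 ] 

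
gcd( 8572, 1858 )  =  2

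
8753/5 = 1750 + 3/5=1750.60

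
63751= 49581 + 14170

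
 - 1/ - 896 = 1/896 = 0.00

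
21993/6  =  7331/2 = 3665.50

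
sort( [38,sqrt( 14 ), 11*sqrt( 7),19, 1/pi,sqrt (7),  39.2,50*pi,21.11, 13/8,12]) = [ 1/pi,13/8,sqrt( 7),  sqrt( 14 ),12, 19,21.11,11*sqrt( 7),  38,39.2, 50*pi]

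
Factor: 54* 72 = 3888  =  2^4*3^5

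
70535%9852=1571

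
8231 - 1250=6981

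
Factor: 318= 2^1*3^1 * 53^1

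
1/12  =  1/12 = 0.08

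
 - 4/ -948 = 1/237 = 0.00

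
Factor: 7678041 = 3^1*7^1*131^1*2791^1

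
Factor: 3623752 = 2^3*11^1*41179^1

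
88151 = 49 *1799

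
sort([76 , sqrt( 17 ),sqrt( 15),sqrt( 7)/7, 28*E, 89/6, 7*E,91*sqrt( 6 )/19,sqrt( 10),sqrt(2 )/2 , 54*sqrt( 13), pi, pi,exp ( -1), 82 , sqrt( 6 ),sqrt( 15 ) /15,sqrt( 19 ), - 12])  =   [ - 12,sqrt(15)/15,exp ( - 1),sqrt( 7)/7, sqrt(2) /2, sqrt( 6 ), pi, pi,sqrt ( 10),  sqrt( 15), sqrt( 17),sqrt (19),91*sqrt( 6 )/19, 89/6,7*E, 76,28*E, 82, 54*sqrt( 13 )] 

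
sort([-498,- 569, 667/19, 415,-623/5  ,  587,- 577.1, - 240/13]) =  [-577.1,- 569,-498, - 623/5, - 240/13, 667/19,  415, 587] 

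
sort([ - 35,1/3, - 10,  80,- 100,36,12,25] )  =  [-100 , - 35, - 10,1/3, 12,25, 36,80 ] 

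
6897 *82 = 565554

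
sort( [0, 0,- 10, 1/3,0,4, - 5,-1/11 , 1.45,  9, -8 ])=[ - 10, - 8, - 5, - 1/11, 0,0, 0,1/3, 1.45, 4,9 ] 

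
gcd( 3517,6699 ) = 1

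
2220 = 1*2220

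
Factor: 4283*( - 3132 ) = -2^2*3^3*29^1 *4283^1 = - 13414356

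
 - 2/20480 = - 1/10240= - 0.00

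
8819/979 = 8819/979 = 9.01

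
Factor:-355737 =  - 3^1*19^1 * 79^2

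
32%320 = 32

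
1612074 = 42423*38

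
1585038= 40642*39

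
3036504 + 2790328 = 5826832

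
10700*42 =449400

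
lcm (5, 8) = 40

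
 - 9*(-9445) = 85005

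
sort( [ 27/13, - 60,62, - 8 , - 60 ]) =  [ - 60,-60 , - 8,27/13,62] 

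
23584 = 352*67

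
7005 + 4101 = 11106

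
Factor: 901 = 17^1*53^1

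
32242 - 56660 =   -  24418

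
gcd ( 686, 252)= 14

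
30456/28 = 1087 + 5/7=1087.71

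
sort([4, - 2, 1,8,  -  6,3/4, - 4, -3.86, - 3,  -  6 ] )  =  [ - 6, - 6, - 4, - 3.86, - 3 , - 2,3/4, 1, 4,8]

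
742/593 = 1 + 149/593 = 1.25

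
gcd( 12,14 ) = 2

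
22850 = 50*457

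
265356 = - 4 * ( - 66339)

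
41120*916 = 37665920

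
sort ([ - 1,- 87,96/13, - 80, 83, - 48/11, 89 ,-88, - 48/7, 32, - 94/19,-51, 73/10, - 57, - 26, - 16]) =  [-88, - 87, - 80,  -  57, - 51, - 26, - 16 , - 48/7, - 94/19, - 48/11, - 1,73/10,  96/13, 32,  83,89 ]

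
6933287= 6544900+388387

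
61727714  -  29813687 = 31914027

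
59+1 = 60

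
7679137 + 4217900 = 11897037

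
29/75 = 29/75 = 0.39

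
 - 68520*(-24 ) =1644480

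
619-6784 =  - 6165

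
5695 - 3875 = 1820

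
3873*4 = 15492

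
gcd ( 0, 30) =30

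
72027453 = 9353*7701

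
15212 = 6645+8567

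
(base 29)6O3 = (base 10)5745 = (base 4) 1121301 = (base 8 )13161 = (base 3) 21212210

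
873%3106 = 873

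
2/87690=1/43845 = 0.00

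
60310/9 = 6701  +  1/9  =  6701.11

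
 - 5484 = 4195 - 9679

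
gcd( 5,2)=1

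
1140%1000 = 140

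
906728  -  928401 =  - 21673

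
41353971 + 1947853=43301824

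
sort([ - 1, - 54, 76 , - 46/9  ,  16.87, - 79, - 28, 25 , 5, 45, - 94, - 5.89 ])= [-94,  -  79, - 54, - 28, - 5.89, - 46/9, - 1, 5, 16.87, 25, 45, 76]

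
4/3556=1/889 = 0.00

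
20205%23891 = 20205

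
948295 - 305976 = 642319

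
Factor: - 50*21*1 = - 1050 = - 2^1*3^1*5^2*7^1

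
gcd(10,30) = 10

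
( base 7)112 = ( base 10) 58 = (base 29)20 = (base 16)3a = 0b111010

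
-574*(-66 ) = 37884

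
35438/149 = 35438/149= 237.84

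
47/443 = 47/443 = 0.11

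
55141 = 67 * 823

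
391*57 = 22287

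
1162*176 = 204512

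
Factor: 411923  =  411923^1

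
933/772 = 933/772 = 1.21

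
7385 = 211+7174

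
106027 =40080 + 65947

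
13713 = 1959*7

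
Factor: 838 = 2^1*419^1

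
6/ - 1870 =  - 1 + 932/935 = - 0.00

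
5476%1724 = 304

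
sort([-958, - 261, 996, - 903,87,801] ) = [ - 958, - 903,  -  261,87, 801,996] 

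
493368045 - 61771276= 431596769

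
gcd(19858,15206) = 2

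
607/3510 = 607/3510 = 0.17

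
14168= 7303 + 6865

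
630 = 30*21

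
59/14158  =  59/14158 = 0.00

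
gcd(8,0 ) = 8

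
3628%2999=629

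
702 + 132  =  834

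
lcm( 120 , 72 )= 360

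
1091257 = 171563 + 919694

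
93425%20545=11245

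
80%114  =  80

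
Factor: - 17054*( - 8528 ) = 2^5 * 13^1 * 41^1*8527^1 =145436512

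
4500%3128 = 1372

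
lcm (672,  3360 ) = 3360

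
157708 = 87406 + 70302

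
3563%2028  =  1535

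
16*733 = 11728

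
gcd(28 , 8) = 4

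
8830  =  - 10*( - 883 )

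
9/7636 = 9/7636 = 0.00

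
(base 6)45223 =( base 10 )6351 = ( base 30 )71L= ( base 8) 14317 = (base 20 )FHB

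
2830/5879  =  2830/5879 = 0.48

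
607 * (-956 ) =-580292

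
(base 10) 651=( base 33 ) JO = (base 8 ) 1213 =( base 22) 17D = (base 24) 133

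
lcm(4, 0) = 0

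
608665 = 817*745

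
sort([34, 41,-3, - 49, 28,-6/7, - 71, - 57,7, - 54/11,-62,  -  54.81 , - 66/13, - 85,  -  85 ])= [ - 85  ,-85,- 71,-62, -57, - 54.81, - 49, - 66/13 ,-54/11,  -  3,-6/7, 7, 28, 34, 41]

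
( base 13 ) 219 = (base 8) 550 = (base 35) AA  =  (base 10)360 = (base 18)120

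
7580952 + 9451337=17032289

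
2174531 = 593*3667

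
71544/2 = 35772 = 35772.00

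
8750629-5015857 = 3734772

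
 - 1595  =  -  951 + -644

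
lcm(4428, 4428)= 4428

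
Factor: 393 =3^1*131^1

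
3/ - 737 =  - 1+734/737 =-0.00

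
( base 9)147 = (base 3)11121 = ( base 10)124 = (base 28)4C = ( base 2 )1111100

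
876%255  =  111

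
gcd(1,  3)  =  1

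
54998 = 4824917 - 4769919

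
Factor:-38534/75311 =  - 2^1*127^( - 1)*593^( - 1 )*19267^1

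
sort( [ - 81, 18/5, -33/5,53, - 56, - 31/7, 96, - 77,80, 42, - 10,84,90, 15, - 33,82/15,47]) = [ - 81, - 77, - 56,  -  33, - 10,-33/5, - 31/7, 18/5,82/15 , 15, 42,47, 53,  80,84, 90,96]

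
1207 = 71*17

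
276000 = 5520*50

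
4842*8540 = 41350680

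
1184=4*296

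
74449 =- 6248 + 80697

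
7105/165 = 1421/33  =  43.06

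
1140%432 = 276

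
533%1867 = 533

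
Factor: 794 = 2^1*397^1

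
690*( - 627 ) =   -  432630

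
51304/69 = 51304/69 = 743.54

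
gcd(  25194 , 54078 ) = 6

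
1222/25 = 48 + 22/25  =  48.88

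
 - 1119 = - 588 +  - 531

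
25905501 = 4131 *6271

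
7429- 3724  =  3705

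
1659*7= 11613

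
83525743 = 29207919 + 54317824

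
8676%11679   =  8676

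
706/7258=353/3629 = 0.10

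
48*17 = 816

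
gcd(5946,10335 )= 3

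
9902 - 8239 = 1663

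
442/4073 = 442/4073 = 0.11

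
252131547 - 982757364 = - 730625817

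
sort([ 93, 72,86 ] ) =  [ 72,  86,  93]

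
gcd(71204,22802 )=2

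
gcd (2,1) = 1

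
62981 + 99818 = 162799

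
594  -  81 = 513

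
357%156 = 45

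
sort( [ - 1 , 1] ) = [ -1,1]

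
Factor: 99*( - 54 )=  - 2^1*3^5*11^1 = -5346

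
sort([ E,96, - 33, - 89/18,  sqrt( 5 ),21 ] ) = [- 33, - 89/18, sqrt( 5), E,  21,96 ] 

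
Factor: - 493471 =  - 11^1*113^1*397^1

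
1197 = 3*399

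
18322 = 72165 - 53843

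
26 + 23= 49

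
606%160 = 126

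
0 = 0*6679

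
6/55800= 1/9300   =  0.00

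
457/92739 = 457/92739 = 0.00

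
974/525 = 1+449/525 = 1.86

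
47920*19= 910480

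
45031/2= 22515 + 1/2 = 22515.50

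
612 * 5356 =3277872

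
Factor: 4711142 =2^1*17^1*138563^1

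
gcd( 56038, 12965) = 1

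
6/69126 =1/11521 = 0.00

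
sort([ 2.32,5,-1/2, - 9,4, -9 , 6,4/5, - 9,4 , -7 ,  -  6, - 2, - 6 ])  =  [ - 9, - 9, - 9, - 7, - 6, - 6, - 2, - 1/2,4/5,2.32,4,4,  5,6]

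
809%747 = 62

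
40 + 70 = 110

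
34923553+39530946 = 74454499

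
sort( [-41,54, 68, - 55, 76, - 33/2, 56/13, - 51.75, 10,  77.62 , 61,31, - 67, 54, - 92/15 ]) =[ - 67, -55,-51.75, - 41, - 33/2, - 92/15, 56/13,10 , 31,54, 54, 61,68, 76,77.62 ] 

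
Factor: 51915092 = 2^2*12978773^1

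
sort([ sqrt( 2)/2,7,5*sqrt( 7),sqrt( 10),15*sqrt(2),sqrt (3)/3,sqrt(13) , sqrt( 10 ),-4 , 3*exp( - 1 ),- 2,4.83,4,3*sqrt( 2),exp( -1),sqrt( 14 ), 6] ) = [ - 4, - 2, exp( - 1),sqrt( 3)/3,  sqrt( 2)/2,3*exp( - 1), sqrt( 10),sqrt( 10),sqrt ( 13 ),sqrt(14 ),4,  3*sqrt( 2),4.83,  6,7, 5*sqrt( 7 ),15 * sqrt( 2)] 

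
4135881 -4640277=-504396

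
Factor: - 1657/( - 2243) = 1657^1*2243^( - 1)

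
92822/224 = 46411/112 = 414.38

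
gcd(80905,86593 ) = 1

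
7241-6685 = 556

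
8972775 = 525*17091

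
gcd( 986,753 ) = 1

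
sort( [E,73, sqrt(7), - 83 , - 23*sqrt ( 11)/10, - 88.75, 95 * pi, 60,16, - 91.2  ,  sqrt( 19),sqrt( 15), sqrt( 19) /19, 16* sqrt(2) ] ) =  [ - 91.2, - 88.75,-83, - 23 * sqrt( 11)/10, sqrt( 19)/19,sqrt( 7 ), E , sqrt( 15),sqrt( 19 ), 16,16*sqrt( 2 ), 60, 73, 95*pi] 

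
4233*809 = 3424497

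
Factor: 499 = 499^1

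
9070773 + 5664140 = 14734913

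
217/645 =217/645 =0.34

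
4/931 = 4/931 = 0.00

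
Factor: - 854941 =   -  839^1*1019^1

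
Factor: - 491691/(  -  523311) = 311/331=311^1*331^( - 1 )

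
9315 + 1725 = 11040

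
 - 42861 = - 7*6123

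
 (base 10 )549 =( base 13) 333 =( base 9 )670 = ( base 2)1000100101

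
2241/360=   6 + 9/40 = 6.22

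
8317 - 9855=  - 1538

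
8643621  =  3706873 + 4936748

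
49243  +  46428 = 95671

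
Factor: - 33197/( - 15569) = 89^1 * 373^1*15569^( - 1 )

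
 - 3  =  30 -33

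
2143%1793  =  350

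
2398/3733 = 2398/3733= 0.64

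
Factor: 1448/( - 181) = - 2^3 = - 8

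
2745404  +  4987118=7732522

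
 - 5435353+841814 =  - 4593539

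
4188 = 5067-879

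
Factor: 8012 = 2^2*2003^1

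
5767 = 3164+2603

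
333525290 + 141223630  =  474748920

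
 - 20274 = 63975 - 84249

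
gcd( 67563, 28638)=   9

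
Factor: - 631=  - 631^1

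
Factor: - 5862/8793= - 2/3 = - 2^1 *3^ ( - 1 ) 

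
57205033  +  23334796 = 80539829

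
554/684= 277/342=0.81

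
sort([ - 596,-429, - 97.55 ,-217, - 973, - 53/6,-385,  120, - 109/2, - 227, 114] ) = [ - 973,-596, - 429, - 385, -227, - 217, - 97.55, - 109/2, - 53/6, 114,120 ] 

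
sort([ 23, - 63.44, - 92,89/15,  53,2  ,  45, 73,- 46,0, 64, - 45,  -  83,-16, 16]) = [-92, - 83, - 63.44, - 46, - 45, - 16, 0, 2,  89/15, 16, 23, 45,53, 64,73]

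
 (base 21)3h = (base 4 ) 1100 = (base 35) 2A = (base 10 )80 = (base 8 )120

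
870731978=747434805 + 123297173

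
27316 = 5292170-5264854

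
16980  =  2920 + 14060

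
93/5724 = 31/1908 = 0.02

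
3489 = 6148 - 2659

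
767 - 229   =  538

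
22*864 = 19008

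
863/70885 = 863/70885=0.01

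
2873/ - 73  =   - 40 + 47/73 = - 39.36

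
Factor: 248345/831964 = 2^( - 2 )*5^1*7^ ( - 1)*43^( - 1)*691^ ( - 1) *49669^1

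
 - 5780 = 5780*(- 1) 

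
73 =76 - 3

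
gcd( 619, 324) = 1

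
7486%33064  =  7486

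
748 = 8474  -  7726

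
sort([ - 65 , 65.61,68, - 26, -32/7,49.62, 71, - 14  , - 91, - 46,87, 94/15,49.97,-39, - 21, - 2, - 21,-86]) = [-91, - 86, -65, - 46, - 39,  -  26, - 21, - 21  , - 14 , - 32/7, - 2, 94/15, 49.62,49.97,  65.61,  68 , 71,87 ] 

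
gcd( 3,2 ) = 1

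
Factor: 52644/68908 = 123/161 = 3^1*7^( - 1 )*23^( -1)*41^1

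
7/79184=1/11312  =  0.00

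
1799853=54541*33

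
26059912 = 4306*6052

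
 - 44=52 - 96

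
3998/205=19 + 103/205 = 19.50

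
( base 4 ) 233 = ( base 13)38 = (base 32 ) 1f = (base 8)57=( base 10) 47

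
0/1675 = 0 = 0.00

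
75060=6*12510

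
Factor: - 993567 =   -  3^1*19^1*17431^1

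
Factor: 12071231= 2459^1 * 4909^1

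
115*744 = 85560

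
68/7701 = 4/453= 0.01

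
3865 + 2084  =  5949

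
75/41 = 1 + 34/41 =1.83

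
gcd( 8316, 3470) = 2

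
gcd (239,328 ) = 1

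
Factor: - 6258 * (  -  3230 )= 20213340= 2^2*3^1*5^1 * 7^1*17^1 * 19^1*149^1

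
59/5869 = 59/5869 =0.01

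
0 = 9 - 9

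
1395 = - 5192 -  - 6587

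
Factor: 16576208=2^4*11^1 * 19^1*4957^1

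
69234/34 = 34617/17 = 2036.29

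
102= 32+70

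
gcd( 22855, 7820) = 5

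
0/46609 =0  =  0.00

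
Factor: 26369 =7^1*3767^1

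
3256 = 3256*1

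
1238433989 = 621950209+616483780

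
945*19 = 17955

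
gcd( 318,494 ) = 2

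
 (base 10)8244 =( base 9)12270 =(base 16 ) 2034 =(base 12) 4930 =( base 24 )e7c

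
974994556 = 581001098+393993458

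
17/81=17/81 = 0.21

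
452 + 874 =1326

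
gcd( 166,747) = 83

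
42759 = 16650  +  26109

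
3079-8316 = - 5237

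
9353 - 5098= 4255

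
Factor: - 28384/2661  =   - 32/3 = - 2^5*3^( - 1 )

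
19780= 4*4945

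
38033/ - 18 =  - 2113 + 1/18=-2112.94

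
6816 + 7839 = 14655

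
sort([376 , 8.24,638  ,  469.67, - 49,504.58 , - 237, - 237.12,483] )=[-237.12, - 237 , - 49,  8.24,  376,469.67, 483,504.58,638 ]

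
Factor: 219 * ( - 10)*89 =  - 2^1*3^1*5^1* 73^1*89^1 =- 194910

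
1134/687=1 + 149/229 = 1.65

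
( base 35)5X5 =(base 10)7285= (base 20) I45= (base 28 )985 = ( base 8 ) 16165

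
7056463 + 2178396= 9234859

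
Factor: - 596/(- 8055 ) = 2^2*3^( - 2 )*5^( - 1 ) * 149^1*179^( - 1 ) 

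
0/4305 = 0 = 0.00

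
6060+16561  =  22621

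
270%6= 0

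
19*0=0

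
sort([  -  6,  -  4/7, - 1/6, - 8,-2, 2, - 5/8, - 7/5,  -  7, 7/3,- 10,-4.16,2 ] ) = [-10, - 8,-7, - 6,-4.16, - 2,- 7/5, - 5/8,-4/7,-1/6,2,2, 7/3 ] 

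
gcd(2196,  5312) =4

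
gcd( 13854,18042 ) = 6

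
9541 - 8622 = 919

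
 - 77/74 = -2+71/74 = -1.04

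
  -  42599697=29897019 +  - 72496716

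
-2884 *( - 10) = 28840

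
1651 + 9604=11255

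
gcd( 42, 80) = 2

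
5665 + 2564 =8229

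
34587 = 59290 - 24703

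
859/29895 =859/29895 = 0.03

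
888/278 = 444/139=3.19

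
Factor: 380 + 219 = 599^1 =599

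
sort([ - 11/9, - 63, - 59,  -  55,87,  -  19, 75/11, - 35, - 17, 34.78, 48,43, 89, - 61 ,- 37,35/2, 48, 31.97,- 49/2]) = [  -  63, - 61,-59, - 55, - 37 ,-35, - 49/2,-19, - 17, - 11/9,75/11,35/2,31.97,34.78,43 , 48, 48, 87, 89] 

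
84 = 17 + 67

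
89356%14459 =2602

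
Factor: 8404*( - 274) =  - 2^3*11^1*137^1*191^1 = - 2302696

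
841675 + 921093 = 1762768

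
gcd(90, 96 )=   6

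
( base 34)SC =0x3c4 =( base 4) 33010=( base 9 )1281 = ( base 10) 964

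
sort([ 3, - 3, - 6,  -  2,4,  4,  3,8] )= [ - 6 ,-3,  -  2, 3,3, 4  ,  4,8 ] 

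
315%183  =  132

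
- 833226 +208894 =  - 624332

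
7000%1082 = 508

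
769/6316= 769/6316 = 0.12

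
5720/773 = 7 + 309/773= 7.40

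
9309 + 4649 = 13958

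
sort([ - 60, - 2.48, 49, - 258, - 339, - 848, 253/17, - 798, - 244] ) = [ - 848, - 798, - 339 , - 258, - 244, - 60, - 2.48,253/17,49] 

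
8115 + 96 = 8211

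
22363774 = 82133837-59770063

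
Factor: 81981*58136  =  4766047416 = 2^3*3^2*13^2*43^1*9109^1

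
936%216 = 72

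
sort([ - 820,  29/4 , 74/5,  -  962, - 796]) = [ - 962, -820,- 796,29/4,74/5 ] 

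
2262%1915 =347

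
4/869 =4/869 = 0.00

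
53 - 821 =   -  768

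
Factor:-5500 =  - 2^2*5^3*11^1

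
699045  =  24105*29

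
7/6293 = 1/899 = 0.00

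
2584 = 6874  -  4290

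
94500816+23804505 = 118305321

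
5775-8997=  - 3222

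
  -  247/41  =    -  7 + 40/41=- 6.02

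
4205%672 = 173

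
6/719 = 6/719  =  0.01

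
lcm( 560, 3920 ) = 3920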